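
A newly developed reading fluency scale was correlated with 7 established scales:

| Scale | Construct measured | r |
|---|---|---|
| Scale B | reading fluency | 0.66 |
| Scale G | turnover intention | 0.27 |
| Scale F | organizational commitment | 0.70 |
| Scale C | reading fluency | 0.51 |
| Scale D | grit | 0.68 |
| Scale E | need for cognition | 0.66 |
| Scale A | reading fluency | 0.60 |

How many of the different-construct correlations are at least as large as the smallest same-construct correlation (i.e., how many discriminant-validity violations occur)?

3

Convergent (same construct = reading fluency): Scale B, Scale C, Scale A.
Smallest convergent = 0.51. Discriminant values: 0.27, 0.70, 0.68, 0.66; count ≥ 0.51 → 3.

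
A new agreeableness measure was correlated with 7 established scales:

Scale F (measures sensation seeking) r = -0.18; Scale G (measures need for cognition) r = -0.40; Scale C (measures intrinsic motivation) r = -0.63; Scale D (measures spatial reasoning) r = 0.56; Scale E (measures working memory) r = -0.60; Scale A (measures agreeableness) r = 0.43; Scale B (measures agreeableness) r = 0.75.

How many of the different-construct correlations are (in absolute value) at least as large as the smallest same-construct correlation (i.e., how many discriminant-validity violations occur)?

Convergent (same construct = agreeableness): Scale A, Scale B.
Smallest convergent = 0.43. Discriminant |r|: 0.18, 0.40, 0.63, 0.56, 0.60; count ≥ 0.43 → 3.

3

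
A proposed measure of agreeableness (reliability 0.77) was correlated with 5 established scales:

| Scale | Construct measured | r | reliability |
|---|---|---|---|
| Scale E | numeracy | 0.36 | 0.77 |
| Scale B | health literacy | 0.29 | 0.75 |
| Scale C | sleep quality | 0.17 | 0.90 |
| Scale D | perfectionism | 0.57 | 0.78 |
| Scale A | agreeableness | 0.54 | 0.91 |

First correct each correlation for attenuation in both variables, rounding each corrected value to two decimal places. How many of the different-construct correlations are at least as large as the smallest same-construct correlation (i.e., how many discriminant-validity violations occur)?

1

Disattenuated r (r / √(r_scale · r_new)):
  Scale E (disc): 0.36 / √(0.77·0.77) = 0.47
  Scale B (disc): 0.29 / √(0.75·0.77) = 0.38
  Scale C (disc): 0.17 / √(0.90·0.77) = 0.20
  Scale D (disc): 0.57 / √(0.78·0.77) = 0.74
  Scale A (conv): 0.54 / √(0.91·0.77) = 0.65
Smallest convergent = 0.65. Discriminant values: 0.47, 0.38, 0.20, 0.74; count ≥ 0.65 → 1.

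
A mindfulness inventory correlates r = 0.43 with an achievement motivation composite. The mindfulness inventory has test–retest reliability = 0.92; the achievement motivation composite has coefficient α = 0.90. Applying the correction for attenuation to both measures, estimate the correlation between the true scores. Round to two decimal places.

r_true = r_obs / √(r_xx · r_yy) = 0.43 / √(0.92 × 0.90) = 0.43 / √0.8280 = 0.43 / 0.9099 ≈ 0.47.

0.47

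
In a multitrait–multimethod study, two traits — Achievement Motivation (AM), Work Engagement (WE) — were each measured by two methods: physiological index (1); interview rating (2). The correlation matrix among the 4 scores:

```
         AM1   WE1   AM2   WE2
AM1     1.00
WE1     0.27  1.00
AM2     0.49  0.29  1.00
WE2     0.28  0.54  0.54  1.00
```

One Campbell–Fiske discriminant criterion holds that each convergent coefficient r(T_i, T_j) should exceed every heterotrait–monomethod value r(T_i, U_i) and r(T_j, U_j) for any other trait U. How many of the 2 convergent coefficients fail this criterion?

Convergent coefficients and their comparison sets:
AM (methods 1·2): 0.49 vs {0.27, 0.54} → fail.
WE (methods 1·2): 0.54 vs {0.27, 0.54} → fail.
2 of 2 fail.

2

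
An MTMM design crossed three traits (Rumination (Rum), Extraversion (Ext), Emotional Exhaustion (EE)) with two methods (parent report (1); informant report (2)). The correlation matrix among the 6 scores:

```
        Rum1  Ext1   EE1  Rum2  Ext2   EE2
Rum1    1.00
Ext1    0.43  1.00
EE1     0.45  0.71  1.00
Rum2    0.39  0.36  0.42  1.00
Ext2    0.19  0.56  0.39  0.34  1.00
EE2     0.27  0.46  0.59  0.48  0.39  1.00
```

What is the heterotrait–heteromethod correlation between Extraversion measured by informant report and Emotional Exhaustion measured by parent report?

0.39

Different traits and methods: r(Ext2, EE1) = 0.39.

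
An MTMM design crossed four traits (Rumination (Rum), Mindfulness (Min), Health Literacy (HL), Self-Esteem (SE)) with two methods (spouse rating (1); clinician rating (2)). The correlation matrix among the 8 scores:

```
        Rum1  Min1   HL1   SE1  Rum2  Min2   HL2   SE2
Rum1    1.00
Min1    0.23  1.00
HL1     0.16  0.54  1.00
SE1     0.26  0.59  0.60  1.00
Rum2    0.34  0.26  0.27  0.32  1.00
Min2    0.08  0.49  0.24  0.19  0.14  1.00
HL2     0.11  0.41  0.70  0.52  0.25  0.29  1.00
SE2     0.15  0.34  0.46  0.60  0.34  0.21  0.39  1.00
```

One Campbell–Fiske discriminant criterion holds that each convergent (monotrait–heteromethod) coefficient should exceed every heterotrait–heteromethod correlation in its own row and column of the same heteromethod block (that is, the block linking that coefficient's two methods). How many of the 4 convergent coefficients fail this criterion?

Each convergent coefficient versus the relevant comparison correlations:
Rum (methods 1·2): 0.34 vs {0.08, 0.26, 0.11, 0.27, 0.15, 0.32} → pass.
Min (methods 1·2): 0.49 vs {0.26, 0.08, 0.41, 0.24, 0.34, 0.19} → pass.
HL (methods 1·2): 0.70 vs {0.27, 0.11, 0.24, 0.41, 0.46, 0.52} → pass.
SE (methods 1·2): 0.60 vs {0.32, 0.15, 0.19, 0.34, 0.52, 0.46} → pass.
0 of 4 fail.

0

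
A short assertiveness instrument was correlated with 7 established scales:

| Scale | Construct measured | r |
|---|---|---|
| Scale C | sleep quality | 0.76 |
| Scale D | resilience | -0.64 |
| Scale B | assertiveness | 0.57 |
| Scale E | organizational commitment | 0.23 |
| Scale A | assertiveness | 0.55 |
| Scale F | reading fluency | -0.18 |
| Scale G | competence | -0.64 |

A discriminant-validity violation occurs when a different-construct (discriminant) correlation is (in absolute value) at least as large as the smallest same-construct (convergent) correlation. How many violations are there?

Convergent (same construct = assertiveness): Scale B, Scale A.
Smallest convergent = 0.55. Discriminant |r|: 0.76, 0.64, 0.23, 0.18, 0.64; count ≥ 0.55 → 3.

3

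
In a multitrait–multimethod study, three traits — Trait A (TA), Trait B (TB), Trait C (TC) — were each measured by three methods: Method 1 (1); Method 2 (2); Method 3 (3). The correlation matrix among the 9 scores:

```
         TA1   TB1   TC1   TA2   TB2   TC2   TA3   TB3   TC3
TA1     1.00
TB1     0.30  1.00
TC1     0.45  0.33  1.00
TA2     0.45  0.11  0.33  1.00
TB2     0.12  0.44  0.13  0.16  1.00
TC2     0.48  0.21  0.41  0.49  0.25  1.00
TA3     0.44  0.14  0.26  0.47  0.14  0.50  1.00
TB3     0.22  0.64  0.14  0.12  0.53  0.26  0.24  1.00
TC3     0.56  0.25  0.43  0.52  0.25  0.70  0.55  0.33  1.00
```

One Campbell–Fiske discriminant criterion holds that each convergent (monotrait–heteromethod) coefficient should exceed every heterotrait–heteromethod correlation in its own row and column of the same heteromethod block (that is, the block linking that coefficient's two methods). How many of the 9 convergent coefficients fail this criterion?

Checking each validity diagonal entry against its comparison values:
TA (methods 1·2): 0.45 vs {0.12, 0.11, 0.48, 0.33} → fail.
TA (methods 1·3): 0.44 vs {0.22, 0.14, 0.56, 0.26} → fail.
TA (methods 2·3): 0.47 vs {0.12, 0.14, 0.52, 0.50} → fail.
TB (methods 1·2): 0.44 vs {0.11, 0.12, 0.21, 0.13} → pass.
TB (methods 1·3): 0.64 vs {0.14, 0.22, 0.25, 0.14} → pass.
TB (methods 2·3): 0.53 vs {0.14, 0.12, 0.25, 0.26} → pass.
TC (methods 1·2): 0.41 vs {0.33, 0.48, 0.13, 0.21} → fail.
TC (methods 1·3): 0.43 vs {0.26, 0.56, 0.14, 0.25} → fail.
TC (methods 2·3): 0.70 vs {0.50, 0.52, 0.26, 0.25} → pass.
5 of 9 fail.

5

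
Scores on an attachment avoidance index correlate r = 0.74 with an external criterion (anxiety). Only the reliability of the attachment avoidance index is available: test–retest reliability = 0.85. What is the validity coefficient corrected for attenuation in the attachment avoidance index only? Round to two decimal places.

0.80

Single correction: r_c = r_obs / √r_xx = 0.74 / √0.85 = 0.74 / 0.9220 ≈ 0.80.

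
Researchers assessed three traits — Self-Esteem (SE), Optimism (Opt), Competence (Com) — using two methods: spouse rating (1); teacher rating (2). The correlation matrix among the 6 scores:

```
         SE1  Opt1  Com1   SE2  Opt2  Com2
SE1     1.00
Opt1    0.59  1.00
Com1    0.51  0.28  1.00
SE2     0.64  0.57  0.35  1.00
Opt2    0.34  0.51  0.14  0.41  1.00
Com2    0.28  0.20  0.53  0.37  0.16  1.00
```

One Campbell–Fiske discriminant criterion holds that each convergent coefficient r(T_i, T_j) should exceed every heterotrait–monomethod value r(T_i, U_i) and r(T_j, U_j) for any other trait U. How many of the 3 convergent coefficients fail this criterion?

Convergent coefficients and their comparison sets:
SE (methods 1·2): 0.64 vs {0.59, 0.41, 0.51, 0.37} → pass.
Opt (methods 1·2): 0.51 vs {0.59, 0.41, 0.28, 0.16} → fail.
Com (methods 1·2): 0.53 vs {0.51, 0.37, 0.28, 0.16} → pass.
1 of 3 fail.

1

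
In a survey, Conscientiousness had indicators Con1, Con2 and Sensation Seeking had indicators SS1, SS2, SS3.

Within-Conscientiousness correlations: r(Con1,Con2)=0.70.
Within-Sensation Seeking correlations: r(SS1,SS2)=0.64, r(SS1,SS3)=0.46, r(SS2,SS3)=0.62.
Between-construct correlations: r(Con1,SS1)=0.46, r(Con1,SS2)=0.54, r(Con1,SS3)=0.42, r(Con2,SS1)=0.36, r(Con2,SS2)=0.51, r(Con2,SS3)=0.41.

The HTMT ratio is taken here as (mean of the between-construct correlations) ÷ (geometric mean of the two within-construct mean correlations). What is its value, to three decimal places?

0.710

Mean between = 2.70/6 = 0.4500.
Mean within-Con = 0.70/1 = 0.7000; mean within-SS = 1.72/3 = 0.5733.
Geometric mean = √(0.7000 × 0.5733) = 0.6335.
HTMT = 0.4500 / 0.6335 = 0.710.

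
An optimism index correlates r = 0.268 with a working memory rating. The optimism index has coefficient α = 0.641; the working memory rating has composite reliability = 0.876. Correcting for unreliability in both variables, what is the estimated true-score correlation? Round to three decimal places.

0.358

r_true = r_obs / √(r_xx · r_yy) = 0.268 / √(0.641 × 0.876) = 0.268 / √0.561516 = 0.268 / 0.7493 ≈ 0.358.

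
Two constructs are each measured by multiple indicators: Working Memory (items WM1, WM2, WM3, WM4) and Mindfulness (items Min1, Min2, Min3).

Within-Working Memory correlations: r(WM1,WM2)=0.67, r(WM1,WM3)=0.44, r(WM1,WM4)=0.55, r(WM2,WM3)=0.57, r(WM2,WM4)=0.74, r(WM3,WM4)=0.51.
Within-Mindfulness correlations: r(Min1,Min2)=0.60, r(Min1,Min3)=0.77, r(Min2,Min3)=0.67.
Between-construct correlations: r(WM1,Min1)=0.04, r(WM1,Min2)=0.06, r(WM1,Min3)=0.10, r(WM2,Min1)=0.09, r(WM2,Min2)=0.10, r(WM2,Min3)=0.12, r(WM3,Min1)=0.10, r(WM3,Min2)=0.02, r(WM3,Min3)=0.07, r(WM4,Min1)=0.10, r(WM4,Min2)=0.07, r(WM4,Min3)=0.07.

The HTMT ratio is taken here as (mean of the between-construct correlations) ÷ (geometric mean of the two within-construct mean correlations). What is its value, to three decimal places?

0.125

Mean heterotrait r = 0.94/12 = 0.0783.
Mean within-WM = 3.48/6 = 0.5800; mean within-Min = 2.04/3 = 0.6800.
Geometric mean = √(0.5800 × 0.6800) = 0.6280.
HTMT = 0.0783 / 0.6280 = 0.125.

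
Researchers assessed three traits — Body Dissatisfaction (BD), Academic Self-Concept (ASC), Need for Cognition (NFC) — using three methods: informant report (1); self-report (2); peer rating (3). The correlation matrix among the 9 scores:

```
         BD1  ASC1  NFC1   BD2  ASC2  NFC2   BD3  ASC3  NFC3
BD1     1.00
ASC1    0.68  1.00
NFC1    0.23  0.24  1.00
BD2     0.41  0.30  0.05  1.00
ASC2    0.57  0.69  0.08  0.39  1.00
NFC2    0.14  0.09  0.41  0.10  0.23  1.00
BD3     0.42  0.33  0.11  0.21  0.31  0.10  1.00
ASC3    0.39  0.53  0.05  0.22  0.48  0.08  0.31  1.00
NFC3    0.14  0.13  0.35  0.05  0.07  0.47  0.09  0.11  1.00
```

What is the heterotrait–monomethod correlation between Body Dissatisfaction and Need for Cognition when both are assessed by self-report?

0.10

Different traits, same method: r(BD2, NFC2) = 0.10.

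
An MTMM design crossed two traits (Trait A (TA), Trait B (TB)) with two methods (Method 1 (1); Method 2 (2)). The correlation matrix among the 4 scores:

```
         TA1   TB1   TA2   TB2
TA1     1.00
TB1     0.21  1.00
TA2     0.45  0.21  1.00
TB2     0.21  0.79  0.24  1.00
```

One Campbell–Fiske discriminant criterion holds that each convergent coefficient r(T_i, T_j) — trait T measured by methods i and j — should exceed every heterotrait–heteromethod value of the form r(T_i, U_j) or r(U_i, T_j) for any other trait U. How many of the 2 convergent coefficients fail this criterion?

Each convergent coefficient versus the relevant comparison correlations:
TA (methods 1·2): 0.45 vs {0.21, 0.21} → pass.
TB (methods 1·2): 0.79 vs {0.21, 0.21} → pass.
0 of 2 fail.

0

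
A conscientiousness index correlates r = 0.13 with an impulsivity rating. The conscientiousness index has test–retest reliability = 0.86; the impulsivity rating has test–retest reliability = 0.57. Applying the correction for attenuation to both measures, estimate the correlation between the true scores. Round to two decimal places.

0.19

r_true = r_obs / √(r_xx · r_yy) = 0.13 / √(0.86 × 0.57) = 0.13 / √0.4902 = 0.13 / 0.7001 ≈ 0.19.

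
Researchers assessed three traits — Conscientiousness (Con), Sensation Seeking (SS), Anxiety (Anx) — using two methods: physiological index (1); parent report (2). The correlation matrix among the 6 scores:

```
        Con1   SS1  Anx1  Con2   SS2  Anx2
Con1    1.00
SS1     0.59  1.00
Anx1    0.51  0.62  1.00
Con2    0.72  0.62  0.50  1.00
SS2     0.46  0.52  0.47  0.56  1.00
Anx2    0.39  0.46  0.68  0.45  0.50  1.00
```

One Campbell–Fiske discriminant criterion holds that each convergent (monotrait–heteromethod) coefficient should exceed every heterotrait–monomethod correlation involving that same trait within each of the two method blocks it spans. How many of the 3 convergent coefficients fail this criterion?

1

Convergent coefficients and their comparison sets:
Con (methods 1·2): 0.72 vs {0.59, 0.56, 0.51, 0.45} → pass.
SS (methods 1·2): 0.52 vs {0.59, 0.56, 0.62, 0.50} → fail.
Anx (methods 1·2): 0.68 vs {0.51, 0.45, 0.62, 0.50} → pass.
1 of 3 fail.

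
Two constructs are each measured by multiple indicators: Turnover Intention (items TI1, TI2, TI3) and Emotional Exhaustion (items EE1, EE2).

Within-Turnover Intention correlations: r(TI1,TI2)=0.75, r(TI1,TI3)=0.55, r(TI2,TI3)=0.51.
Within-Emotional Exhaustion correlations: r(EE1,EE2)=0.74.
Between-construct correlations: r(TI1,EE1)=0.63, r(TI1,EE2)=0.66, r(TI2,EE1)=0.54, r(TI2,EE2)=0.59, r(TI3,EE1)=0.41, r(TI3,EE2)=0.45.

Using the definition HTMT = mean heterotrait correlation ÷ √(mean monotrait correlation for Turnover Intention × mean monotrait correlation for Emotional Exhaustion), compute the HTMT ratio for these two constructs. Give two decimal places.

Between-construct mean = 3.28/6 = 0.5467.
Mean within-TI = 1.81/3 = 0.6033; mean within-EE = 0.74/1 = 0.7400.
Geometric mean = √(0.6033 × 0.7400) = 0.6682.
HTMT = 0.5467 / 0.6682 = 0.82.

0.82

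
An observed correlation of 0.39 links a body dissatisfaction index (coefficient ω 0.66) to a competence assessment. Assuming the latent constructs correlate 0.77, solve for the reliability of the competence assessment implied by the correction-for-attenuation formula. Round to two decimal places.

r_true = r_obs / √(r_xx · r_yy) ⇒ 0.77 = 0.39 / √(0.66 · r_yy).
√(0.66 · r_yy) = 0.39 / 0.77 = 0.5065; 0.66 · r_yy = 0.2565; r_yy = 0.2565 / 0.66 ≈ 0.39.

0.39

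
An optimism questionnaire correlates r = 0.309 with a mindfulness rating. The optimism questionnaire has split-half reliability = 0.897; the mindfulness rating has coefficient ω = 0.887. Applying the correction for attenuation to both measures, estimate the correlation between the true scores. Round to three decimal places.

0.346

r_true = r_obs / √(r_xx · r_yy) = 0.309 / √(0.897 × 0.887) = 0.309 / √0.795639 = 0.309 / 0.8920 ≈ 0.346.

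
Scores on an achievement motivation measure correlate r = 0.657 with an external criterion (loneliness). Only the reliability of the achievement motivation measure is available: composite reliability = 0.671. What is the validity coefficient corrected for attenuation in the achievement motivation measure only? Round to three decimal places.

Single correction: r_c = r_obs / √r_xx = 0.657 / √0.671 = 0.657 / 0.8191 ≈ 0.802.

0.802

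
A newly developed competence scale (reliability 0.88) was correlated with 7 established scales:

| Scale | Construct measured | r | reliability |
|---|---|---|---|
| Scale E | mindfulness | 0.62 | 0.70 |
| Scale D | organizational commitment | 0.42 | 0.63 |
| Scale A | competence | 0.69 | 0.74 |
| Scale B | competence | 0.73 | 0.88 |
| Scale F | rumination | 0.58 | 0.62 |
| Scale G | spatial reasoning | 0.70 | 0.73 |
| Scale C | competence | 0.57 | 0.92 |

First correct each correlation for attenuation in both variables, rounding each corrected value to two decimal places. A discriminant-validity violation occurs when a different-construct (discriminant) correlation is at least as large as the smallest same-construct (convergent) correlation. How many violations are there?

Disattenuated r (r / √(r_scale · r_new)):
  Scale E (disc): 0.62 / √(0.70·0.88) = 0.79
  Scale D (disc): 0.42 / √(0.63·0.88) = 0.56
  Scale A (conv): 0.69 / √(0.74·0.88) = 0.86
  Scale B (conv): 0.73 / √(0.88·0.88) = 0.83
  Scale F (disc): 0.58 / √(0.62·0.88) = 0.79
  Scale G (disc): 0.70 / √(0.73·0.88) = 0.87
  Scale C (conv): 0.57 / √(0.92·0.88) = 0.63
Smallest convergent = 0.63. Discriminant values: 0.79, 0.56, 0.79, 0.87; count ≥ 0.63 → 3.

3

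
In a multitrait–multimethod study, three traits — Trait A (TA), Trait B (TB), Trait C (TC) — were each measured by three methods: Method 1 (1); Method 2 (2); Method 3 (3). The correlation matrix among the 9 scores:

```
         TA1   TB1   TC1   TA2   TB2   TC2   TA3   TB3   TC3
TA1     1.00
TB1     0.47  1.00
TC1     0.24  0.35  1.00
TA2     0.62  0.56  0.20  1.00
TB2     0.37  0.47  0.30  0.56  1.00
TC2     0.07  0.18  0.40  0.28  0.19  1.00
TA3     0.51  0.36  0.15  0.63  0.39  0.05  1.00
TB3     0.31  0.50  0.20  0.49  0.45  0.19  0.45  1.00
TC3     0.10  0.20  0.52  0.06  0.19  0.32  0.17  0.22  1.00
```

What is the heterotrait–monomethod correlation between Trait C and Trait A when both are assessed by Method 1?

Different traits, same method: r(TC1, TA1) = 0.24.

0.24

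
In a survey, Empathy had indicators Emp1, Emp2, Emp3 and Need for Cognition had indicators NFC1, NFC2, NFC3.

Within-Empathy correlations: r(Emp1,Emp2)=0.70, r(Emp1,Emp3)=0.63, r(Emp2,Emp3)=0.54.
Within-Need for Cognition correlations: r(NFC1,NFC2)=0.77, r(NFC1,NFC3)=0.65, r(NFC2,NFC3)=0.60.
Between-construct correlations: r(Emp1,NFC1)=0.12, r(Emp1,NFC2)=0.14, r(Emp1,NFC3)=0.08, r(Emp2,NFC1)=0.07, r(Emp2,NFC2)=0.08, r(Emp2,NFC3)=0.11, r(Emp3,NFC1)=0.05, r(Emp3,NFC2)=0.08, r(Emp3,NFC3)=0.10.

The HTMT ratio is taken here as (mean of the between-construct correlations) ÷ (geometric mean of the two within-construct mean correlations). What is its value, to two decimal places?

Mean between = 0.83/9 = 0.0922.
Mean within-Emp = 1.87/3 = 0.6233; mean within-NFC = 2.02/3 = 0.6733.
Geometric mean = √(0.6233 × 0.6733) = 0.6478.
HTMT = 0.0922 / 0.6478 = 0.14.

0.14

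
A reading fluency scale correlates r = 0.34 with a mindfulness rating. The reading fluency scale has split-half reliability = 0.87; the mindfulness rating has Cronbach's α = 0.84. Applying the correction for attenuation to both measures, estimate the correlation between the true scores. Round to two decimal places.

r_true = r_obs / √(r_xx · r_yy) = 0.34 / √(0.87 × 0.84) = 0.34 / √0.7308 = 0.34 / 0.8549 ≈ 0.40.

0.40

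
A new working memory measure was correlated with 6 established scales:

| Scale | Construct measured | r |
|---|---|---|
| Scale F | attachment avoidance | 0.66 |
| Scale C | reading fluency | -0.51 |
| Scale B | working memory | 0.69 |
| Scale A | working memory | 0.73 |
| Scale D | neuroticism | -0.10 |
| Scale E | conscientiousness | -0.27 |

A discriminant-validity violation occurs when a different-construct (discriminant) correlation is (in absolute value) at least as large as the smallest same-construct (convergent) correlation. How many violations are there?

0

Convergent (same construct = working memory): Scale B, Scale A.
Smallest convergent = 0.69. Discriminant |r|: 0.66, 0.51, 0.10, 0.27; count ≥ 0.69 → 0.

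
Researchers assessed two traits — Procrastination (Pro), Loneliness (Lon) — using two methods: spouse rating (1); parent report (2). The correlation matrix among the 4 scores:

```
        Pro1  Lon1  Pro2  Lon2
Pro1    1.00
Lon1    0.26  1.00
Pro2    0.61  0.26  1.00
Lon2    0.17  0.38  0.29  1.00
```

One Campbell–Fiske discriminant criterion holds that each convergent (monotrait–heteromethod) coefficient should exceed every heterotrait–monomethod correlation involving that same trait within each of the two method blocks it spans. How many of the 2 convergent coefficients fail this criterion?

0

Each convergent coefficient versus the relevant comparison correlations:
Pro (methods 1·2): 0.61 vs {0.26, 0.29} → pass.
Lon (methods 1·2): 0.38 vs {0.26, 0.29} → pass.
0 of 2 fail.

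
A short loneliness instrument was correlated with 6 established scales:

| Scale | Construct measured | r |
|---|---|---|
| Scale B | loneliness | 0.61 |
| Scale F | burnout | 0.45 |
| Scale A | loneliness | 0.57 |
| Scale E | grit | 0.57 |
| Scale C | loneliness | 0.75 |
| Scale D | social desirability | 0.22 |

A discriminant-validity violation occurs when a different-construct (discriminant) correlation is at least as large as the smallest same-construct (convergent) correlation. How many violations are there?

Convergent (same construct = loneliness): Scale B, Scale A, Scale C.
Smallest convergent = 0.57. Discriminant values: 0.45, 0.57, 0.22; count ≥ 0.57 → 1.

1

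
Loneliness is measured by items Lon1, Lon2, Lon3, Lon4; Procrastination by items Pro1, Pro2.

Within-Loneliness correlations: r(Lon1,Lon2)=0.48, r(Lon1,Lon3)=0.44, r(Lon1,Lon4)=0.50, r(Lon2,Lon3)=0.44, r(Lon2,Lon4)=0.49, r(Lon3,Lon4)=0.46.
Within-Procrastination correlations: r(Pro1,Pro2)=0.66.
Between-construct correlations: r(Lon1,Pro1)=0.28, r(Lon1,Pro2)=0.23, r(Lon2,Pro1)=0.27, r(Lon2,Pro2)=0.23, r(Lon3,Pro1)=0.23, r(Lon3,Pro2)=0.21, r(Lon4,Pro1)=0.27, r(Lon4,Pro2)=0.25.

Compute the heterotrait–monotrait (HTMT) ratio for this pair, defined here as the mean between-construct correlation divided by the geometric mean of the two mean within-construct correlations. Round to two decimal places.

Mean heterotrait r = 1.97/8 = 0.2463.
Mean within-Lon = 2.81/6 = 0.4683; mean within-Pro = 0.66/1 = 0.6600.
Geometric mean = √(0.4683 × 0.6600) = 0.5559.
HTMT = 0.2463 / 0.5559 = 0.44.

0.44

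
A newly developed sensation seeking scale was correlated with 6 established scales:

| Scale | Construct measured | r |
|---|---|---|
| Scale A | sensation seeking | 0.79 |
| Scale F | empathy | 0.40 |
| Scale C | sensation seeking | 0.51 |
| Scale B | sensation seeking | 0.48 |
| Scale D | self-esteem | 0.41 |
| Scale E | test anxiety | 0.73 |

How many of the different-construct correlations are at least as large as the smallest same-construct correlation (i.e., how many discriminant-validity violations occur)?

1

Convergent (same construct = sensation seeking): Scale A, Scale C, Scale B.
Smallest convergent = 0.48. Discriminant values: 0.40, 0.41, 0.73; count ≥ 0.48 → 1.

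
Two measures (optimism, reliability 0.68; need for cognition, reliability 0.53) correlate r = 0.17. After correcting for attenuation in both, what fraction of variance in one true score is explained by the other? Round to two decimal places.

Disattenuated r = 0.17 / √(0.68 × 0.53) = 0.17 / 0.6003 = 0.2832.
Shared true-score variance = 0.2832² = 0.0802 ≈ 0.08.

0.08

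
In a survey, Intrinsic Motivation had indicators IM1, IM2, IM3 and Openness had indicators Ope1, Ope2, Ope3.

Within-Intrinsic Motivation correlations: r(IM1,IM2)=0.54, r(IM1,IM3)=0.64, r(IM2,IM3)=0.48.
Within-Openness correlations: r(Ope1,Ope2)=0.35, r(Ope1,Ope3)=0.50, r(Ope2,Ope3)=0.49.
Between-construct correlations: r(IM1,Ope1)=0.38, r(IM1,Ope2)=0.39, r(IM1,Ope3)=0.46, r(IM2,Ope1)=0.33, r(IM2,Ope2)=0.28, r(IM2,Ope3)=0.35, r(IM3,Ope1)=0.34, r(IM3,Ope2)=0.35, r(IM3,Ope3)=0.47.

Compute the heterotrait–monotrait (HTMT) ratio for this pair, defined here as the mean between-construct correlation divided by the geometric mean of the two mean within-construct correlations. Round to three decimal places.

0.749

Mean heterotrait r = 3.35/9 = 0.3722.
Mean within-IM = 1.66/3 = 0.5533; mean within-Ope = 1.34/3 = 0.4467.
Geometric mean = √(0.5533 × 0.4467) = 0.4972.
HTMT = 0.3722 / 0.4972 = 0.749.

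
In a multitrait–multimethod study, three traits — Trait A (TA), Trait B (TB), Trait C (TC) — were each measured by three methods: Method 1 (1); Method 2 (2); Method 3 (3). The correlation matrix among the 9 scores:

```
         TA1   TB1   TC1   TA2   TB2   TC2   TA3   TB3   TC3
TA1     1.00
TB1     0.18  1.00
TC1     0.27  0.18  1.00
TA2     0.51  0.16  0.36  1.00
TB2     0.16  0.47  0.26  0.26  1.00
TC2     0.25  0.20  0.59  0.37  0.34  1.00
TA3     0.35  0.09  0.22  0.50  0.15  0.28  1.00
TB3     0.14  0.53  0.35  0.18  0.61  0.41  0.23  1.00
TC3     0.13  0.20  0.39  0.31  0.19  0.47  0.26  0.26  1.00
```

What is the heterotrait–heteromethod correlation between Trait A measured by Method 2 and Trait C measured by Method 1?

0.36

Different traits and methods: r(TA2, TC1) = 0.36.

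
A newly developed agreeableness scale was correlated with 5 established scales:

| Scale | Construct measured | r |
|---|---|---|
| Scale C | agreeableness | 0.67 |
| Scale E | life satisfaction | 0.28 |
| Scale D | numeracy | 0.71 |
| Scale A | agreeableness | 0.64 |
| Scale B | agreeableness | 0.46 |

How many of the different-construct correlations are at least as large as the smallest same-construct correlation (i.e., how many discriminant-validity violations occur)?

1

Convergent (same construct = agreeableness): Scale C, Scale A, Scale B.
Smallest convergent = 0.46. Discriminant values: 0.28, 0.71; count ≥ 0.46 → 1.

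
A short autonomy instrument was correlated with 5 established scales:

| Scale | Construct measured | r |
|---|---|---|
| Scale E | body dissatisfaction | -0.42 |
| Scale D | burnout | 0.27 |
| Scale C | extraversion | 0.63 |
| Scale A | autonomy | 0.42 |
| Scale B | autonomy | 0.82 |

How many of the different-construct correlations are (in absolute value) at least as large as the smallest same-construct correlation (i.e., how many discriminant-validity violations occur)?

Convergent (same construct = autonomy): Scale A, Scale B.
Smallest convergent = 0.42. Discriminant |r|: 0.42, 0.27, 0.63; count ≥ 0.42 → 2.

2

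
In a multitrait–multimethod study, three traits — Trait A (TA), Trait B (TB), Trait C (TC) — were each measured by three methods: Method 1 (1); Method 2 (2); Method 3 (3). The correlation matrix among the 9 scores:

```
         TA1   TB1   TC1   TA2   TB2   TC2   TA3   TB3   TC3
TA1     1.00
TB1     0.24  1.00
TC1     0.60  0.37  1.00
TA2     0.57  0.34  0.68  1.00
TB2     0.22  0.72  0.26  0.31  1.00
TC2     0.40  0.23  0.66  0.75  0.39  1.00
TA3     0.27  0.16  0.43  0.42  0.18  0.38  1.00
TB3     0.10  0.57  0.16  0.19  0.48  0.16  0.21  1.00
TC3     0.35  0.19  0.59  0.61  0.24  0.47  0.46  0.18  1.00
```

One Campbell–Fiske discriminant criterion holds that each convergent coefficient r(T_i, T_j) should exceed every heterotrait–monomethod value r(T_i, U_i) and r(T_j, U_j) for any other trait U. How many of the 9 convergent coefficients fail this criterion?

Convergent coefficients and their comparison sets:
TA (methods 1·2): 0.57 vs {0.24, 0.31, 0.60, 0.75} → fail.
TA (methods 1·3): 0.27 vs {0.24, 0.21, 0.60, 0.46} → fail.
TA (methods 2·3): 0.42 vs {0.31, 0.21, 0.75, 0.46} → fail.
TB (methods 1·2): 0.72 vs {0.24, 0.31, 0.37, 0.39} → pass.
TB (methods 1·3): 0.57 vs {0.24, 0.21, 0.37, 0.18} → pass.
TB (methods 2·3): 0.48 vs {0.31, 0.21, 0.39, 0.18} → pass.
TC (methods 1·2): 0.66 vs {0.60, 0.75, 0.37, 0.39} → fail.
TC (methods 1·3): 0.59 vs {0.60, 0.46, 0.37, 0.18} → fail.
TC (methods 2·3): 0.47 vs {0.75, 0.46, 0.39, 0.18} → fail.
6 of 9 fail.

6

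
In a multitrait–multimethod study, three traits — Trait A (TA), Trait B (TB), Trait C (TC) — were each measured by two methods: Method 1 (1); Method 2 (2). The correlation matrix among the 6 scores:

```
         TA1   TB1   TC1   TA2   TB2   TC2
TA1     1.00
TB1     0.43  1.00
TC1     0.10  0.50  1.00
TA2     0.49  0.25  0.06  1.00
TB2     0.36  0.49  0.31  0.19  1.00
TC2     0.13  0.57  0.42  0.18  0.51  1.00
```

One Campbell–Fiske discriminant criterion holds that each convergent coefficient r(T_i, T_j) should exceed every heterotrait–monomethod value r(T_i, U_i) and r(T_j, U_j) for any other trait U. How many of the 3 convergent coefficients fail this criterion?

Each convergent coefficient versus the relevant comparison correlations:
TA (methods 1·2): 0.49 vs {0.43, 0.19, 0.10, 0.18} → pass.
TB (methods 1·2): 0.49 vs {0.43, 0.19, 0.50, 0.51} → fail.
TC (methods 1·2): 0.42 vs {0.10, 0.18, 0.50, 0.51} → fail.
2 of 3 fail.

2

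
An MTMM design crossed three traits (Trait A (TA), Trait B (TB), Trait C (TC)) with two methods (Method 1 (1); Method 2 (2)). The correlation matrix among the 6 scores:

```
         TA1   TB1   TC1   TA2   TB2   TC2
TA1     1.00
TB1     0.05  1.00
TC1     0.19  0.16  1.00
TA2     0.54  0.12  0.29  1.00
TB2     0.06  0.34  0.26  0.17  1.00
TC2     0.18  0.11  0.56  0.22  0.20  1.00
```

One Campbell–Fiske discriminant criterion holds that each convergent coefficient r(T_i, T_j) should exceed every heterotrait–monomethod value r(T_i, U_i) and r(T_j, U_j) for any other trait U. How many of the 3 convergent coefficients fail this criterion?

0

Checking each validity diagonal entry against its comparison values:
TA (methods 1·2): 0.54 vs {0.05, 0.17, 0.19, 0.22} → pass.
TB (methods 1·2): 0.34 vs {0.05, 0.17, 0.16, 0.20} → pass.
TC (methods 1·2): 0.56 vs {0.19, 0.22, 0.16, 0.20} → pass.
0 of 3 fail.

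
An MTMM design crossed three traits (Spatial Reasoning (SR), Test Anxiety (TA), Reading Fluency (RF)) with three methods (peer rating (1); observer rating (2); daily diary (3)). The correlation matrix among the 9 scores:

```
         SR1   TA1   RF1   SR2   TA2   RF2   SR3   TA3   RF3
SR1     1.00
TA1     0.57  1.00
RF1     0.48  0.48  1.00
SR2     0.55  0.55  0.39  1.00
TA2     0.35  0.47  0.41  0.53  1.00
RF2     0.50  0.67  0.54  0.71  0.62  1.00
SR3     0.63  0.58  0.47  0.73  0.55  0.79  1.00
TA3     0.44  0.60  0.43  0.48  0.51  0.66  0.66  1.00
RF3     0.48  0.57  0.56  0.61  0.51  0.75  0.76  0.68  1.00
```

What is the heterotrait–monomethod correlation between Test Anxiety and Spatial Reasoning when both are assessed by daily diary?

Different traits, same method: r(TA3, SR3) = 0.66.

0.66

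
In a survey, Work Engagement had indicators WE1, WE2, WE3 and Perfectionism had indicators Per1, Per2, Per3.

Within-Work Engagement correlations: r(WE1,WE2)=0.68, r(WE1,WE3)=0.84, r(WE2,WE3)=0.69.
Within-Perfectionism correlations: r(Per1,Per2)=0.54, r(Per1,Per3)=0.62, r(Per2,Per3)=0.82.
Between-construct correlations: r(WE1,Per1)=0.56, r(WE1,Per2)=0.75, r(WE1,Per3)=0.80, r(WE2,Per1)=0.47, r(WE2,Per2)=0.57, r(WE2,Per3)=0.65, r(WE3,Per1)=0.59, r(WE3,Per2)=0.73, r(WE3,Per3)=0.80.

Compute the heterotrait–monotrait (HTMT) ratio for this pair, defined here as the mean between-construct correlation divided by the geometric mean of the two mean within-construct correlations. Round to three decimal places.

Mean between = 5.92/9 = 0.6578.
Mean within-WE = 2.21/3 = 0.7367; mean within-Per = 1.98/3 = 0.6600.
Geometric mean = √(0.7367 × 0.6600) = 0.6973.
HTMT = 0.6578 / 0.6973 = 0.943.

0.943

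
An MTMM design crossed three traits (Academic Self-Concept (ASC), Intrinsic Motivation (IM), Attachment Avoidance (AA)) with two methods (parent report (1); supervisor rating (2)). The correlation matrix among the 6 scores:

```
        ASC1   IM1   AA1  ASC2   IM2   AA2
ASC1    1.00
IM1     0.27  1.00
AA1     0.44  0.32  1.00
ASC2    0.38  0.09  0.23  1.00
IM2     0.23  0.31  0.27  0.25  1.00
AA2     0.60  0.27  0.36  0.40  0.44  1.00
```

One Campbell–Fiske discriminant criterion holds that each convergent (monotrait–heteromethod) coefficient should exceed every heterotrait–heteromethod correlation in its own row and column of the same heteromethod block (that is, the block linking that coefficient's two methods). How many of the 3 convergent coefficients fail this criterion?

2

Checking each validity diagonal entry against its comparison values:
ASC (methods 1·2): 0.38 vs {0.23, 0.09, 0.60, 0.23} → fail.
IM (methods 1·2): 0.31 vs {0.09, 0.23, 0.27, 0.27} → pass.
AA (methods 1·2): 0.36 vs {0.23, 0.60, 0.27, 0.27} → fail.
2 of 3 fail.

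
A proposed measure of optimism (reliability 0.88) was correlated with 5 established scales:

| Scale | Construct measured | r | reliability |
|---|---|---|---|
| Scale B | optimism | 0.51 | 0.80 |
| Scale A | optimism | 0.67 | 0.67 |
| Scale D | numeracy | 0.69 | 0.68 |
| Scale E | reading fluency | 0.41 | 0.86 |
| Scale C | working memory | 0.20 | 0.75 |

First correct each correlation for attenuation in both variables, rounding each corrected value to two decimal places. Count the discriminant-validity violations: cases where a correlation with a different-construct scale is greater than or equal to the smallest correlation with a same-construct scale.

Disattenuated r (r / √(r_scale · r_new)):
  Scale B (conv): 0.51 / √(0.80·0.88) = 0.61
  Scale A (conv): 0.67 / √(0.67·0.88) = 0.87
  Scale D (disc): 0.69 / √(0.68·0.88) = 0.89
  Scale E (disc): 0.41 / √(0.86·0.88) = 0.47
  Scale C (disc): 0.20 / √(0.75·0.88) = 0.25
Smallest convergent = 0.61. Discriminant values: 0.89, 0.47, 0.25; count ≥ 0.61 → 1.

1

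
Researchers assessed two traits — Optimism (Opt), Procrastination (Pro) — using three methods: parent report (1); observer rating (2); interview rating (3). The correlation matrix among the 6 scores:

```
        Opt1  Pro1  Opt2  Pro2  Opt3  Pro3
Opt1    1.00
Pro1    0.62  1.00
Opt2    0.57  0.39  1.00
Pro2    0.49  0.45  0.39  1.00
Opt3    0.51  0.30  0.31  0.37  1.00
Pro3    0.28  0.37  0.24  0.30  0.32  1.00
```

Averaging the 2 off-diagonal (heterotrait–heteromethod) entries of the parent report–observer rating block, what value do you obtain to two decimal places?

HTHM values (method 1 × method 2): 0.49, 0.39; mean = 0.88/2 = 0.44.

0.44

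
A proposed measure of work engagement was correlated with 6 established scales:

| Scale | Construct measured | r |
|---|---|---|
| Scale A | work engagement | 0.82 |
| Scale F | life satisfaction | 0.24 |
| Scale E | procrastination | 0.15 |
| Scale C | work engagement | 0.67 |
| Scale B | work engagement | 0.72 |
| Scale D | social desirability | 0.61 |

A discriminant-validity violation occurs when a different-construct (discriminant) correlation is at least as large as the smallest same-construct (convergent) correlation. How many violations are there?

Convergent (same construct = work engagement): Scale A, Scale C, Scale B.
Smallest convergent = 0.67. Discriminant values: 0.24, 0.15, 0.61; count ≥ 0.67 → 0.

0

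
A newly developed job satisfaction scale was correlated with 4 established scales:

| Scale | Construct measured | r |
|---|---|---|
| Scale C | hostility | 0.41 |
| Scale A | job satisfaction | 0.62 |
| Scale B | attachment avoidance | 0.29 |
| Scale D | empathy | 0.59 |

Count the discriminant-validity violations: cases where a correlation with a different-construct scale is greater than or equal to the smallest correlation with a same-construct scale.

Convergent (same construct = job satisfaction): Scale A.
Smallest convergent = 0.62. Discriminant values: 0.41, 0.29, 0.59; count ≥ 0.62 → 0.

0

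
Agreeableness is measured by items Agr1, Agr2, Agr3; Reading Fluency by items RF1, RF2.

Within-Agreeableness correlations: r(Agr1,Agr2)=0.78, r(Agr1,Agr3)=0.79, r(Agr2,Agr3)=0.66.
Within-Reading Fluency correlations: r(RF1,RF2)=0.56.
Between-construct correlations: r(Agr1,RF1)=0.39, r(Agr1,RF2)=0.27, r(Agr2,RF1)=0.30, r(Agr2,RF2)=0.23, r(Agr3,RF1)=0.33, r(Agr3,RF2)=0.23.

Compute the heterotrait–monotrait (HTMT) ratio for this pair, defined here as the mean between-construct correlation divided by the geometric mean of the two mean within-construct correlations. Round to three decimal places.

0.452

Between-construct mean = 1.75/6 = 0.2917.
Mean within-Agr = 2.23/3 = 0.7433; mean within-RF = 0.56/1 = 0.5600.
Geometric mean = √(0.7433 × 0.5600) = 0.6452.
HTMT = 0.2917 / 0.6452 = 0.452.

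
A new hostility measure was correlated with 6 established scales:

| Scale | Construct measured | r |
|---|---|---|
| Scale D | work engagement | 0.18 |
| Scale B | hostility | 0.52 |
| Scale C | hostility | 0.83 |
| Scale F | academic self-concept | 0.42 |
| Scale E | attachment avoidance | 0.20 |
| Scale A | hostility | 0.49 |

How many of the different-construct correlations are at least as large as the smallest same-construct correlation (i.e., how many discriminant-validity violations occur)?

Convergent (same construct = hostility): Scale B, Scale C, Scale A.
Smallest convergent = 0.49. Discriminant values: 0.18, 0.42, 0.20; count ≥ 0.49 → 0.

0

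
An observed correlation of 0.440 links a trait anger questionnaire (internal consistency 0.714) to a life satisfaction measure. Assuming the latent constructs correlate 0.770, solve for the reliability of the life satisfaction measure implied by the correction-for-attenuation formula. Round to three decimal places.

0.457

r_true = r_obs / √(r_xx · r_yy) ⇒ 0.770 = 0.440 / √(0.714 · r_yy).
√(0.714 · r_yy) = 0.440 / 0.770 = 0.5714; 0.714 · r_yy = 0.3265; r_yy = 0.3265 / 0.714 ≈ 0.457.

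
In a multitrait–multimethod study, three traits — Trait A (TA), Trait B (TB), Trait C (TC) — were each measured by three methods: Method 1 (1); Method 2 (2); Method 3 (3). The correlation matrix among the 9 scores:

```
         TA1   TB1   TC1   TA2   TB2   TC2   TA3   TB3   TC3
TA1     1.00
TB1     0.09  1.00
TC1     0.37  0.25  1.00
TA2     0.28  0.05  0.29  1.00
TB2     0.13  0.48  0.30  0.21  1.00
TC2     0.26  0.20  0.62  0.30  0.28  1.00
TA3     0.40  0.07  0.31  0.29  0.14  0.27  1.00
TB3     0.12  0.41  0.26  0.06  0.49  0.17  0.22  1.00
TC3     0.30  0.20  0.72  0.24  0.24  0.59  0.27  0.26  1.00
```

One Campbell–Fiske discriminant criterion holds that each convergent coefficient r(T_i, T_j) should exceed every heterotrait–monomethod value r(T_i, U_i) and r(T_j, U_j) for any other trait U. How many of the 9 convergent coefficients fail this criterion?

2

Convergent coefficients and their comparison sets:
TA (methods 1·2): 0.28 vs {0.09, 0.21, 0.37, 0.30} → fail.
TA (methods 1·3): 0.40 vs {0.09, 0.22, 0.37, 0.27} → pass.
TA (methods 2·3): 0.29 vs {0.21, 0.22, 0.30, 0.27} → fail.
TB (methods 1·2): 0.48 vs {0.09, 0.21, 0.25, 0.28} → pass.
TB (methods 1·3): 0.41 vs {0.09, 0.22, 0.25, 0.26} → pass.
TB (methods 2·3): 0.49 vs {0.21, 0.22, 0.28, 0.26} → pass.
TC (methods 1·2): 0.62 vs {0.37, 0.30, 0.25, 0.28} → pass.
TC (methods 1·3): 0.72 vs {0.37, 0.27, 0.25, 0.26} → pass.
TC (methods 2·3): 0.59 vs {0.30, 0.27, 0.28, 0.26} → pass.
2 of 9 fail.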